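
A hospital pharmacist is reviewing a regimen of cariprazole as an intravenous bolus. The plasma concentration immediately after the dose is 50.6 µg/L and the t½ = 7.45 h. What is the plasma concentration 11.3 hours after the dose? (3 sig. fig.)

k = ln 2 / 7.45 = 0.09304 h⁻¹
C(t) = C₀ e^(−kt) = 50.6 × e^(−0.09304 × 11.3) = 50.6 × e^(−1.051) = 50.6 × 0.3495 ≈ 17.7 µg/L

17.7 µg/L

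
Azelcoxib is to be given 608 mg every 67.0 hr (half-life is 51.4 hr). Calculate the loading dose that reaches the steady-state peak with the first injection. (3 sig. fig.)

1020 mg

k = ln 2 / 51.4 = 0.01349 hr⁻¹
Accumulation ratio R = 1 / (1 − e^(−kτ)) = 1 / (1 − e^(−0.01349×67.0)) = 1 / (1 − 0.4051) = 1.681
Loading dose = maintenance dose × R = 608 × 1.681 ≈ 1020 mg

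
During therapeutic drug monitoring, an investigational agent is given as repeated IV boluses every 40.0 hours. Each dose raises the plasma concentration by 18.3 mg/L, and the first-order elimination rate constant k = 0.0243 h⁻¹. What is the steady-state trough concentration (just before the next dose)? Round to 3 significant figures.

Fraction remaining after one interval: e^(−kτ) = e^(−0.02430 × 40.0) = 0.3783
R = 1 / (1 − 0.3783) = 1.609
Css,max = 18.3 × 1.609 = 29.44 mg/L
Css,min = Css,max × e^(−kτ) = 29.44 × 0.3783 ≈ 11.1 mg/L

11.1 mg/L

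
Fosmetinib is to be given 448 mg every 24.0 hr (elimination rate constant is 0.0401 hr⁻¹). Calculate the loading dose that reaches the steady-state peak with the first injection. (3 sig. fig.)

725 mg

Accumulation ratio R = 1 / (1 − e^(−kτ)) = 1 / (1 − e^(−0.04010×24.0)) = 1 / (1 − 0.3820) = 1.618
Loading dose = maintenance dose × R = 448 × 1.618 ≈ 725 mg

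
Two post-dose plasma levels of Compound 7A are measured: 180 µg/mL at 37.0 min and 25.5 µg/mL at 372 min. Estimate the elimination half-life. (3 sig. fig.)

k = ln(C₁/C₂) / (t₂ − t₁) = ln(180/25.5) / (372 − 37.0)
  = 1.954 / 335.0 = 0.005834 min⁻¹
t½ = ln 2 / k = ln 2 / 0.005834 ≈ 119 minutes

119 minutes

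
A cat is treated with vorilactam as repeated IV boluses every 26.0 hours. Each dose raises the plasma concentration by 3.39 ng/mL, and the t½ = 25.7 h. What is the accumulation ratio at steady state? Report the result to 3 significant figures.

1.98

k = ln 2 / 25.7 = 0.02697 h⁻¹
Fraction remaining after one interval: e^(−kτ) = e^(−0.02697 × 26.0) = 0.4960
R = 1 / (1 − 0.4960) = 1 / 0.5040 ≈ 1.98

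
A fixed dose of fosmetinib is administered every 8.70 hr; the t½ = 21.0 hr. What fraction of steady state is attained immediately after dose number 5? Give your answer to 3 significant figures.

0.762

k = ln 2 / 21.0 = 0.03301 hr⁻¹
f_n = 1 − e^(−nkτ) = 1 − e^(−5 × 0.03301 × 8.70) = 1 − e^(−1.436) = 1 − 0.2379 ≈ 0.762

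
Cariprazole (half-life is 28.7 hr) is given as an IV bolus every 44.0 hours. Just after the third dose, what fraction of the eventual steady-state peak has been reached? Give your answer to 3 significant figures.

k = ln 2 / 28.7 = 0.02415 hr⁻¹
f_n = 1 − e^(−nkτ) = 1 − e^(−3 × 0.02415 × 44.0) = 1 − e^(−3.188) = 1 − 0.04125 ≈ 0.959

0.959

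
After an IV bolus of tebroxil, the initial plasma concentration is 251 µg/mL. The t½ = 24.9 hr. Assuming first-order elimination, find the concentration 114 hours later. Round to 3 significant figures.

k = ln 2 / 24.9 = 0.02784 hr⁻¹
C(t) = C₀ e^(−kt) = 251 × e^(−0.02784 × 114) = 251 × e^(−3.173) = 251 × 0.04186 ≈ 10.5 µg/mL

10.5 µg/mL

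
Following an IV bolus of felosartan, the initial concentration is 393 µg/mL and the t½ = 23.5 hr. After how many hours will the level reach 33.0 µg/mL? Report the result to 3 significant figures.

84.0 hours

k = ln 2 / 23.5 = 0.02950 hr⁻¹
C(t) = C₀ e^(−kt)  ⇒  t = ln(C₀/C) / k
t = ln(393/33.0) / 0.02950 = 2.477 / 0.02950 ≈ 84.0 hours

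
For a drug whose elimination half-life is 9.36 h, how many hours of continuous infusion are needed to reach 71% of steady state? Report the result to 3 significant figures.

k = ln 2 / 9.36 = 0.07405 h⁻¹
f = 1 − e^(−kt)  ⇒  t = −ln(1 − f) / k
t = −ln(1 − 0.71) / 0.07405 = 1.238 / 0.07405 ≈ 16.7 hours

16.7 hours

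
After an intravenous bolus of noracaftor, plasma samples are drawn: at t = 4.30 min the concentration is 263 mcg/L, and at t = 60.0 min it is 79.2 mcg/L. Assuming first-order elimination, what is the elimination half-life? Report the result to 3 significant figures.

32.2 minutes

k = ln(C₁/C₂) / (t₂ − t₁) = ln(263/79.2) / (60.0 − 4.30)
  = 1.200 / 55.70 = 0.02155 min⁻¹
t½ = ln 2 / k = ln 2 / 0.02155 ≈ 32.2 minutes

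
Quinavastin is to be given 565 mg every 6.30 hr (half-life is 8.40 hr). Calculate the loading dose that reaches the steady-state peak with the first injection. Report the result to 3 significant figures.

k = ln 2 / 8.40 = 0.08252 hr⁻¹
Accumulation ratio R = 1 / (1 − e^(−kτ)) = 1 / (1 − e^(−0.08252×6.30)) = 1 / (1 − 0.5946) = 2.467
Loading dose = maintenance dose × R = 565 × 2.467 ≈ 1390 mg

1390 mg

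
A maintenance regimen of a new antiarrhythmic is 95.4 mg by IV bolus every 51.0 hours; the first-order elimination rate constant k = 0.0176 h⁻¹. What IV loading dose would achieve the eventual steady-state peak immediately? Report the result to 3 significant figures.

161 mg

Accumulation ratio R = 1 / (1 − e^(−kτ)) = 1 / (1 − e^(−0.01760×51.0)) = 1 / (1 − 0.4075) = 1.688
Loading dose = maintenance dose × R = 95.4 × 1.688 ≈ 161 mg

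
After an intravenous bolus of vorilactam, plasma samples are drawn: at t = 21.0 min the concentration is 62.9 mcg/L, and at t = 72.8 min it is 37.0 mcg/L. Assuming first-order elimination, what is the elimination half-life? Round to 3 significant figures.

k = ln(C₁/C₂) / (t₂ − t₁) = ln(62.9/37.0) / (72.8 − 21.0)
  = 0.5306 / 51.80 = 0.01024 min⁻¹
t½ = ln 2 / k = ln 2 / 0.01024 ≈ 67.7 minutes

67.7 minutes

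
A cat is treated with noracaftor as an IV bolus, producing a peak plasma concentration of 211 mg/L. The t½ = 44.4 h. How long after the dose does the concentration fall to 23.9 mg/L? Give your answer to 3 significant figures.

140 hours

k = ln 2 / 44.4 = 0.01561 h⁻¹
C(t) = C₀ e^(−kt)  ⇒  t = ln(C₀/C) / k
t = ln(211/23.9) / 0.01561 = 2.178 / 0.01561 ≈ 140 hours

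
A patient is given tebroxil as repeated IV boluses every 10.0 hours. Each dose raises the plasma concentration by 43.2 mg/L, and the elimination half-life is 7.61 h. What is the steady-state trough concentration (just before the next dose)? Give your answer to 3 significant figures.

k = ln 2 / 7.61 = 0.09108 h⁻¹
Fraction remaining after one interval: e^(−kτ) = e^(−0.09108 × 10.0) = 0.4022
R = 1 / (1 − 0.4022) = 1.673
Css,max = 43.2 × 1.673 = 72.26 mg/L
Css,min = Css,max × e^(−kτ) = 72.26 × 0.4022 ≈ 29.1 mg/L

29.1 mg/L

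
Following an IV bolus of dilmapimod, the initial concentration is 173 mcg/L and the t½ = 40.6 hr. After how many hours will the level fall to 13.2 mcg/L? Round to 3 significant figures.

k = ln 2 / 40.6 = 0.01707 hr⁻¹
C(t) = C₀ e^(−kt)  ⇒  t = ln(C₀/C) / k
t = ln(173/13.2) / 0.01707 = 2.573 / 0.01707 ≈ 151 hours

151 hours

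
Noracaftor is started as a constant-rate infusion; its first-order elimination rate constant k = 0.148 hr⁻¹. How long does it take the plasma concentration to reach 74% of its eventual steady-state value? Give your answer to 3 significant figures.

9.10 hours

f = 1 − e^(−kt)  ⇒  t = −ln(1 − f) / k
t = −ln(1 − 0.74) / 0.1480 = 1.347 / 0.1480 ≈ 9.10 hours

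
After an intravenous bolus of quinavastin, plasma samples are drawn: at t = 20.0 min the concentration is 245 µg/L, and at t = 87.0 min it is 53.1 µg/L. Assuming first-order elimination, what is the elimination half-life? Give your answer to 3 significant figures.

30.4 minutes

k = ln(C₁/C₂) / (t₂ − t₁) = ln(245/53.1) / (87.0 − 20.0)
  = 1.529 / 67.00 = 0.02282 min⁻¹
t½ = ln 2 / k = ln 2 / 0.02282 ≈ 30.4 minutes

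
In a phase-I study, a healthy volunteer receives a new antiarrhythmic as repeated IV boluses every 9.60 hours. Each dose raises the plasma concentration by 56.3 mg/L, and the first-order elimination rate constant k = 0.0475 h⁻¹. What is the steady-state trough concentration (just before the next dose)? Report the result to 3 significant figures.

Fraction remaining after one interval: e^(−kτ) = e^(−0.04750 × 9.60) = 0.6338
R = 1 / (1 − 0.6338) = 2.731
Css,max = 56.3 × 2.731 = 153.7 mg/L
Css,min = Css,max × e^(−kτ) = 153.7 × 0.6338 ≈ 97.4 mg/L

97.4 mg/L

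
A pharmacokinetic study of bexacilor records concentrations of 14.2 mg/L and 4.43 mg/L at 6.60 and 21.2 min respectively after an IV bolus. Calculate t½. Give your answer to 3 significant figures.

8.69 minutes

k = ln(C₁/C₂) / (t₂ − t₁) = ln(14.2/4.43) / (21.2 − 6.60)
  = 1.165 / 14.60 = 0.07978 min⁻¹
t½ = ln 2 / k = ln 2 / 0.07978 ≈ 8.69 minutes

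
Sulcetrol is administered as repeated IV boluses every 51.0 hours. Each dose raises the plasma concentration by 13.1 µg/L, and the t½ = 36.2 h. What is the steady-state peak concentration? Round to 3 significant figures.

21.0 µg/L

k = ln 2 / 36.2 = 0.01915 h⁻¹
Fraction remaining after one interval: e^(−kτ) = e^(−0.01915 × 51.0) = 0.3766
R = 1 / (1 − 0.3766) = 1.604
Css,max = 13.1 × 1.604 ≈ 21.0 µg/L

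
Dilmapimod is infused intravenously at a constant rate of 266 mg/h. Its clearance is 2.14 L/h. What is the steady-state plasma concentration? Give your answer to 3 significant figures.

Css = infusion rate / CL = 266 / 2.14 ≈ 124 µg/mL

124 µg/mL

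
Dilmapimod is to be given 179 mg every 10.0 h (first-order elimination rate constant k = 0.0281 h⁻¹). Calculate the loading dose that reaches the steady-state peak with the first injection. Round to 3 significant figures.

Accumulation ratio R = 1 / (1 − e^(−kτ)) = 1 / (1 − e^(−0.02810×10.0)) = 1 / (1 − 0.7550) = 4.082
Loading dose = maintenance dose × R = 179 × 4.082 ≈ 731 mg

731 mg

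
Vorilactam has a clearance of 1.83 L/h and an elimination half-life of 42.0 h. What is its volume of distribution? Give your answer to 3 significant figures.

111 L

k = ln 2 / t½ = ln 2 / 42.0 = 0.01650 h⁻¹
V = CL / k = 1.83 / 0.01650 ≈ 111 L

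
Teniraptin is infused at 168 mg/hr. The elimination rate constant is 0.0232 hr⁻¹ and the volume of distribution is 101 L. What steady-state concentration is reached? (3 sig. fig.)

CL = k · V = 0.0232 × 101 = 2.343 L/hr
Css = rate / CL = 168 / 2.343 ≈ 71.7 µg/mL

71.7 µg/mL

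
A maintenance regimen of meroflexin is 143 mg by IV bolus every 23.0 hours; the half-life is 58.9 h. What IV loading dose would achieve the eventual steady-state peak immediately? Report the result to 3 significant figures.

k = ln 2 / 58.9 = 0.01177 h⁻¹
Accumulation ratio R = 1 / (1 − e^(−kτ)) = 1 / (1 − e^(−0.01177×23.0)) = 1 / (1 − 0.7629) = 4.217
Loading dose = maintenance dose × R = 143 × 4.217 ≈ 603 mg

603 mg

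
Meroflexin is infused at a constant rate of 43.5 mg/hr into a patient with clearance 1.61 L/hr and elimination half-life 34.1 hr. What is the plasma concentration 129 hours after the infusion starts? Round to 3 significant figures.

25.1 µg/mL

Css = rate / CL = 43.5 / 1.61 = 27.02 µg/mL
k = ln 2 / 34.1 = 0.02033 hr⁻¹
C(t) = Css (1 − e^(−kt)) = 27.02 × (1 − e^(−2.622)) = 27.02 × 0.9274 ≈ 25.1 µg/mL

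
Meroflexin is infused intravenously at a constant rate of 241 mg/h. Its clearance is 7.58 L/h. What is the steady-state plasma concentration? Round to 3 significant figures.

Css = infusion rate / CL = 241 / 7.58 ≈ 31.8 mg/L

31.8 mg/L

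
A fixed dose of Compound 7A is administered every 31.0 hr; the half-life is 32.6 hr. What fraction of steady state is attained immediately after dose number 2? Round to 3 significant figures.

k = ln 2 / 32.6 = 0.02126 hr⁻¹
f_n = 1 − e^(−nkτ) = 1 − e^(−2 × 0.02126 × 31.0) = 1 − e^(−1.318) = 1 − 0.2676 ≈ 0.732

0.732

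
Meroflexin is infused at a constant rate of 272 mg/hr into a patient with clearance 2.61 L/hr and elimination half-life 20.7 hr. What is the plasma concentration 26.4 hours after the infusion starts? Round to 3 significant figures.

Css = rate / CL = 272 / 2.61 = 104.2 µg/mL
k = ln 2 / 20.7 = 0.03349 hr⁻¹
C(t) = Css (1 − e^(−kt)) = 104.2 × (1 − e^(−0.8840)) = 104.2 × 0.5869 ≈ 61.2 µg/mL

61.2 µg/mL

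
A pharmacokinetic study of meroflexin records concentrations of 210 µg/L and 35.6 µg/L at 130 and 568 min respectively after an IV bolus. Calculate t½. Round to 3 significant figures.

k = ln(C₁/C₂) / (t₂ − t₁) = ln(210/35.6) / (568 − 130)
  = 1.775 / 438.0 = 0.004052 min⁻¹
t½ = ln 2 / k = ln 2 / 0.004052 ≈ 171 minutes

171 minutes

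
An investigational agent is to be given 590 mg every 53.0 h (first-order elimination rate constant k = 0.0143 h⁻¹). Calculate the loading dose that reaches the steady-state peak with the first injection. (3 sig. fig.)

Accumulation ratio R = 1 / (1 − e^(−kτ)) = 1 / (1 − e^(−0.01430×53.0)) = 1 / (1 − 0.4686) = 1.882
Loading dose = maintenance dose × R = 590 × 1.882 ≈ 1110 mg

1110 mg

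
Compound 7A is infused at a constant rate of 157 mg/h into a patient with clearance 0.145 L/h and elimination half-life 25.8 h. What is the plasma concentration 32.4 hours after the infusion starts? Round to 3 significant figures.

Css = rate / CL = 157 / 0.145 = 1083 µg/mL
k = ln 2 / 25.8 = 0.02687 h⁻¹
C(t) = Css (1 − e^(−kt)) = 1083 × (1 − e^(−0.8705)) = 1083 × 0.5812 ≈ 629 µg/mL

629 µg/mL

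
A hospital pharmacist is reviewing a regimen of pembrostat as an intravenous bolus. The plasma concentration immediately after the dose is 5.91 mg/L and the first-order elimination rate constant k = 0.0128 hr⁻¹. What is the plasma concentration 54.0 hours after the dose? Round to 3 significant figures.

C(t) = C₀ e^(−kt) = 5.91 × e^(−0.01280 × 54.0) = 5.91 × e^(−0.6912) = 5.91 × 0.5010 ≈ 2.96 mg/L

2.96 mg/L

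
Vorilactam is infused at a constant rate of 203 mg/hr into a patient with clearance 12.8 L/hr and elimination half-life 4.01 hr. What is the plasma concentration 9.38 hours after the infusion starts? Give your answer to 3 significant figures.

Css = rate / CL = 203 / 12.8 = 15.86 mg/L
k = ln 2 / 4.01 = 0.1729 hr⁻¹
C(t) = Css (1 − e^(−kt)) = 15.86 × (1 − e^(−1.621)) = 15.86 × 0.8024 ≈ 12.7 mg/L

12.7 mg/L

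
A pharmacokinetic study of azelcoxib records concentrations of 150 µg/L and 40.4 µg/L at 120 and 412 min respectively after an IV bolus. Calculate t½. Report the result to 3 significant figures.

k = ln(C₁/C₂) / (t₂ − t₁) = ln(150/40.4) / (412 − 120)
  = 1.312 / 292.0 = 0.004492 min⁻¹
t½ = ln 2 / k = ln 2 / 0.004492 ≈ 154 minutes

154 minutes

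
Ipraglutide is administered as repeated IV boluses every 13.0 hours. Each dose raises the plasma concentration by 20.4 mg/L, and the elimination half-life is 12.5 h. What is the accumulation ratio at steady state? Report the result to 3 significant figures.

k = ln 2 / 12.5 = 0.05545 h⁻¹
Fraction remaining after one interval: e^(−kτ) = e^(−0.05545 × 13.0) = 0.4863
R = 1 / (1 − 0.4863) = 1 / 0.5137 ≈ 1.95

1.95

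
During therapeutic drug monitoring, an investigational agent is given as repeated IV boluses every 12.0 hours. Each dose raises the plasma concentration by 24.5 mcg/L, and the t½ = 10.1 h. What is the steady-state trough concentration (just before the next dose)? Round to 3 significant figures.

19.2 mcg/L

k = ln 2 / 10.1 = 0.06863 h⁻¹
Fraction remaining after one interval: e^(−kτ) = e^(−0.06863 × 12.0) = 0.4389
R = 1 / (1 − 0.4389) = 1.782
Css,max = 24.5 × 1.782 = 43.66 mcg/L
Css,min = Css,max × e^(−kτ) = 43.66 × 0.4389 ≈ 19.2 mcg/L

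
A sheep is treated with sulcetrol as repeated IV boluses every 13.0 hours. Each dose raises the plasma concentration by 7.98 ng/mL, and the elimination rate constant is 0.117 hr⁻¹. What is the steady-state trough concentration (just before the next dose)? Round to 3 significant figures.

2.23 ng/mL

Fraction remaining after one interval: e^(−kτ) = e^(−0.1170 × 13.0) = 0.2185
R = 1 / (1 − 0.2185) = 1.280
Css,max = 7.98 × 1.280 = 10.21 ng/mL
Css,min = Css,max × e^(−kτ) = 10.21 × 0.2185 ≈ 2.23 ng/mL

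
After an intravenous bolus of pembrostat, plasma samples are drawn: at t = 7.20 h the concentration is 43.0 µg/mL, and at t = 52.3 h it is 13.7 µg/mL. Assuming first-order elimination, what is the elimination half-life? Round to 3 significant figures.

27.3 hours

k = ln(C₁/C₂) / (t₂ − t₁) = ln(43.0/13.7) / (52.3 − 7.20)
  = 1.144 / 45.10 = 0.02536 h⁻¹
t½ = ln 2 / k = ln 2 / 0.02536 ≈ 27.3 hours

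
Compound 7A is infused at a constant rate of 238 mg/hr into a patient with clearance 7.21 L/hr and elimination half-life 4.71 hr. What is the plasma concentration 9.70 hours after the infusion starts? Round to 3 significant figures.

25.1 mg/L

Css = rate / CL = 238 / 7.21 = 33.01 mg/L
k = ln 2 / 4.71 = 0.1472 hr⁻¹
C(t) = Css (1 − e^(−kt)) = 33.01 × (1 − e^(−1.428)) = 33.01 × 0.7601 ≈ 25.1 mg/L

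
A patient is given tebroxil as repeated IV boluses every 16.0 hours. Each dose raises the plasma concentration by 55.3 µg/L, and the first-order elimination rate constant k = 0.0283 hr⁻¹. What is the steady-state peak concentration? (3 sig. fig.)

Fraction remaining after one interval: e^(−kτ) = e^(−0.02830 × 16.0) = 0.6358
R = 1 / (1 − 0.6358) = 2.746
Css,max = 55.3 × 2.746 ≈ 152 µg/L

152 µg/L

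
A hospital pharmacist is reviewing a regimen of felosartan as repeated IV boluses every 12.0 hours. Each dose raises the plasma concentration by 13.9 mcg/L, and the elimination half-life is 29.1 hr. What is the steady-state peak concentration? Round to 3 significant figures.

55.9 mcg/L

k = ln 2 / 29.1 = 0.02382 hr⁻¹
Fraction remaining after one interval: e^(−kτ) = e^(−0.02382 × 12.0) = 0.7514
R = 1 / (1 − 0.7514) = 4.022
Css,max = 13.9 × 4.022 ≈ 55.9 mcg/L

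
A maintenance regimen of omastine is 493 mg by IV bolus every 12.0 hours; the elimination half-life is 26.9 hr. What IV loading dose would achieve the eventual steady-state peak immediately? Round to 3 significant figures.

1850 mg

k = ln 2 / 26.9 = 0.02577 hr⁻¹
Accumulation ratio R = 1 / (1 − e^(−kτ)) = 1 / (1 − e^(−0.02577×12.0)) = 1 / (1 − 0.7340) = 3.760
Loading dose = maintenance dose × R = 493 × 3.760 ≈ 1850 mg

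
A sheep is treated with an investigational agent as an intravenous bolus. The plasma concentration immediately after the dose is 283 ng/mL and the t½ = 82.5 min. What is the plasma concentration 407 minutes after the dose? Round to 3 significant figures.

k = ln 2 / 82.5 = 0.008402 min⁻¹
407 min is 4.933 half-lives, so C = 283 × (1/2)^4.933 = 283 × 0.03273 ≈ 9.26 ng/mL

9.26 ng/mL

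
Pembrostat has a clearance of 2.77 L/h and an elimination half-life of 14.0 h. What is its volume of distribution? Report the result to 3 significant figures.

55.9 L

k = ln 2 / t½ = ln 2 / 14.0 = 0.04951 h⁻¹
V = CL / k = 2.77 / 0.04951 ≈ 55.9 L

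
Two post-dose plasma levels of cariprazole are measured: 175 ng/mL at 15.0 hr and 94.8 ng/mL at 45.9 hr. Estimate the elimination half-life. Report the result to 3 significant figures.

k = ln(C₁/C₂) / (t₂ − t₁) = ln(175/94.8) / (45.9 − 15.0)
  = 0.6130 / 30.90 = 0.01984 hr⁻¹
t½ = ln 2 / k = ln 2 / 0.01984 ≈ 34.9 hours

34.9 hours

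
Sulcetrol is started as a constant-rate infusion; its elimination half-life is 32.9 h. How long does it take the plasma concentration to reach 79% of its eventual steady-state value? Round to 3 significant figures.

k = ln 2 / 32.9 = 0.02107 h⁻¹
f = 1 − e^(−kt)  ⇒  t = −ln(1 − f) / k
t = −ln(1 − 0.79) / 0.02107 = 1.561 / 0.02107 ≈ 74.1 hours

74.1 hours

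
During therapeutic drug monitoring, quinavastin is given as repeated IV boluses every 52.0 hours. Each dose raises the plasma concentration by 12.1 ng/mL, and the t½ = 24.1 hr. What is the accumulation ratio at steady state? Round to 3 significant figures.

k = ln 2 / 24.1 = 0.02876 hr⁻¹
Fraction remaining after one interval: e^(−kτ) = e^(−0.02876 × 52.0) = 0.2241
R = 1 / (1 − 0.2241) = 1 / 0.7759 ≈ 1.29

1.29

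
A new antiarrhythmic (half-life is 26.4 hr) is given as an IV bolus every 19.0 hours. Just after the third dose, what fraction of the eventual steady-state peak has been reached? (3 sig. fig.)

k = ln 2 / 26.4 = 0.02626 hr⁻¹
f_n = 1 − e^(−nkτ) = 1 − e^(−3 × 0.02626 × 19.0) = 1 − e^(−1.497) = 1 − 0.2239 ≈ 0.776

0.776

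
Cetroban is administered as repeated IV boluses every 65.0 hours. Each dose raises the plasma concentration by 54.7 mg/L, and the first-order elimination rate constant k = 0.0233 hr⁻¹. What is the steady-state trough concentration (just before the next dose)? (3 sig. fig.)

Fraction remaining after one interval: e^(−kτ) = e^(−0.02330 × 65.0) = 0.2199
R = 1 / (1 − 0.2199) = 1.282
Css,max = 54.7 × 1.282 = 70.12 mg/L
Css,min = Css,max × e^(−kτ) = 70.12 × 0.2199 ≈ 15.4 mg/L

15.4 mg/L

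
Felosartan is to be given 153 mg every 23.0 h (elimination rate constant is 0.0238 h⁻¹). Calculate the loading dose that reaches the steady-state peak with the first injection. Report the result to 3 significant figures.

363 mg

Accumulation ratio R = 1 / (1 − e^(−kτ)) = 1 / (1 − e^(−0.02380×23.0)) = 1 / (1 − 0.5785) = 2.372
Loading dose = maintenance dose × R = 153 × 2.372 ≈ 363 mg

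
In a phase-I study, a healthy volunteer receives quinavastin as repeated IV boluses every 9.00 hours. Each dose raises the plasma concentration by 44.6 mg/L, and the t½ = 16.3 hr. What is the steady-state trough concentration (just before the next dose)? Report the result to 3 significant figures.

k = ln 2 / 16.3 = 0.04252 hr⁻¹
Fraction remaining after one interval: e^(−kτ) = e^(−0.04252 × 9.00) = 0.6820
R = 1 / (1 − 0.6820) = 3.145
Css,max = 44.6 × 3.145 = 140.3 mg/L
Css,min = Css,max × e^(−kτ) = 140.3 × 0.6820 ≈ 95.7 mg/L

95.7 mg/L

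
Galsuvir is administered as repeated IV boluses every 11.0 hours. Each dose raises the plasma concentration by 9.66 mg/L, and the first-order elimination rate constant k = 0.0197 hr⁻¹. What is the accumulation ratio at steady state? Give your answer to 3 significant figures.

5.13

Fraction remaining after one interval: e^(−kτ) = e^(−0.01970 × 11.0) = 0.8052
R = 1 / (1 − 0.8052) = 1 / 0.1948 ≈ 5.13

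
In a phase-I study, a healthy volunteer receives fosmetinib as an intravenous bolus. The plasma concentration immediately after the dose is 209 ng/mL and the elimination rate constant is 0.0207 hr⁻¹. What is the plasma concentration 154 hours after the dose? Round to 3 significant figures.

8.62 ng/mL

C(t) = C₀ e^(−kt) = 209 × e^(−0.02070 × 154) = 209 × e^(−3.188) = 209 × 0.04126 ≈ 8.62 ng/mL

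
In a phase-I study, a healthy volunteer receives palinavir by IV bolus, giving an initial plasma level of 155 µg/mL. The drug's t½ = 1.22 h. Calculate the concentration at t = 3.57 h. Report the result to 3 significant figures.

20.4 µg/mL

k = ln 2 / 1.22 = 0.5682 h⁻¹
3.57 h is 2.926 half-lives, so C = 155 × (1/2)^2.926 = 155 × 0.1316 ≈ 20.4 µg/mL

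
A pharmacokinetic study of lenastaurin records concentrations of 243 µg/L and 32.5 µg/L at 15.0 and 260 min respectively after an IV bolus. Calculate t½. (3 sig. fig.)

k = ln(C₁/C₂) / (t₂ − t₁) = ln(243/32.5) / (260 − 15.0)
  = 2.012 / 245.0 = 0.008212 min⁻¹
t½ = ln 2 / k = ln 2 / 0.008212 ≈ 84.4 minutes

84.4 minutes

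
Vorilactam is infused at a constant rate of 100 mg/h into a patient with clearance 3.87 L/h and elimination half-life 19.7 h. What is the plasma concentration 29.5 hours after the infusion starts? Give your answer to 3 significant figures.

16.7 µg/mL

Css = rate / CL = 100 / 3.87 = 25.84 µg/mL
k = ln 2 / 19.7 = 0.03519 h⁻¹
C(t) = Css (1 − e^(−kt)) = 25.84 × (1 − e^(−1.038)) = 25.84 × 0.6458 ≈ 16.7 µg/mL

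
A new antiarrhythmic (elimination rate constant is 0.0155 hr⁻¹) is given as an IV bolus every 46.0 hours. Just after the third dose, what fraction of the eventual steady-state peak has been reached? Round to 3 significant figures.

f_n = 1 − e^(−nkτ) = 1 − e^(−3 × 0.01550 × 46.0) = 1 − e^(−2.139) = 1 − 0.1178 ≈ 0.882

0.882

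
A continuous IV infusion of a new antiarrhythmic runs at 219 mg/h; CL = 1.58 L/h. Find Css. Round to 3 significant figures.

139 mg/L

Css = infusion rate / CL = 219 / 1.58 ≈ 139 mg/L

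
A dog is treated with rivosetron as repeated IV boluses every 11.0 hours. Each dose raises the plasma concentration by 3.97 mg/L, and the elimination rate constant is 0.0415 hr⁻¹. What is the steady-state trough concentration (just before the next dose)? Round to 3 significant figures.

6.86 mg/L

Fraction remaining after one interval: e^(−kτ) = e^(−0.04150 × 11.0) = 0.6335
R = 1 / (1 − 0.6335) = 2.728
Css,max = 3.97 × 2.728 = 10.83 mg/L
Css,min = Css,max × e^(−kτ) = 10.83 × 0.6335 ≈ 6.86 mg/L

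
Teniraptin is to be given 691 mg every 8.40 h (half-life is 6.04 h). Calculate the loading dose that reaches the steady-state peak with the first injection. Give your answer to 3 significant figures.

k = ln 2 / 6.04 = 0.1148 h⁻¹
Accumulation ratio R = 1 / (1 − e^(−kτ)) = 1 / (1 − e^(−0.1148×8.40)) = 1 / (1 − 0.3814) = 1.616
Loading dose = maintenance dose × R = 691 × 1.616 ≈ 1120 mg

1120 mg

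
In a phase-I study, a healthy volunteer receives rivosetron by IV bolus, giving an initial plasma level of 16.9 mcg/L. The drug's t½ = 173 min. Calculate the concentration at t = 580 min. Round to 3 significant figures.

k = ln 2 / 173 = 0.004007 min⁻¹
C(t) = C₀ e^(−kt) = 16.9 × e^(−0.004007 × 580) = 16.9 × e^(−2.324) = 16.9 × 0.09790 ≈ 1.65 mcg/L

1.65 mcg/L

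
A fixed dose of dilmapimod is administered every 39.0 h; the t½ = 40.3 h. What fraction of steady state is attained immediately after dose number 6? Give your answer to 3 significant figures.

0.982

k = ln 2 / 40.3 = 0.01720 h⁻¹
f_n = 1 − e^(−nkτ) = 1 − e^(−6 × 0.01720 × 39.0) = 1 − e^(−4.025) = 1 − 0.01787 ≈ 0.982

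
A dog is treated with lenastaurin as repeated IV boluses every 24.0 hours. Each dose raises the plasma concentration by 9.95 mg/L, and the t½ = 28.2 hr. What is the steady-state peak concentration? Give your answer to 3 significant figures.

22.3 mg/L

k = ln 2 / 28.2 = 0.02458 hr⁻¹
Fraction remaining after one interval: e^(−kτ) = e^(−0.02458 × 24.0) = 0.5544
R = 1 / (1 − 0.5544) = 2.244
Css,max = 9.95 × 2.244 ≈ 22.3 mg/L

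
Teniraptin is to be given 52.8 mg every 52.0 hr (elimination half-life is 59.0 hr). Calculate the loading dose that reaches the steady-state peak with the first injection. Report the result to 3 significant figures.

k = ln 2 / 59.0 = 0.01175 hr⁻¹
Accumulation ratio R = 1 / (1 − e^(−kτ)) = 1 / (1 − e^(−0.01175×52.0)) = 1 / (1 − 0.5429) = 2.187
Loading dose = maintenance dose × R = 52.8 × 2.187 ≈ 115 mg

115 mg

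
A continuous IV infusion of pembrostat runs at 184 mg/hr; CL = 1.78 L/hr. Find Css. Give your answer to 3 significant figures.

103 mg/L

Css = infusion rate / CL = 184 / 1.78 ≈ 103 mg/L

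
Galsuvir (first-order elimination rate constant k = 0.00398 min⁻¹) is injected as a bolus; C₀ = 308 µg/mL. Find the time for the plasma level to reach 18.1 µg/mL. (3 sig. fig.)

712 minutes

C(t) = C₀ e^(−kt)  ⇒  t = ln(C₀/C) / k
t = ln(308/18.1) / 0.003980 = 2.834 / 0.003980 ≈ 712 minutes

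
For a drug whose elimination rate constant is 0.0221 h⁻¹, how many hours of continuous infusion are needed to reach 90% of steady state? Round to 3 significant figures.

104 hours

f = 1 − e^(−kt)  ⇒  t = −ln(1 − f) / k
t = −ln(1 − 0.9) / 0.02210 = 2.303 / 0.02210 ≈ 104 hours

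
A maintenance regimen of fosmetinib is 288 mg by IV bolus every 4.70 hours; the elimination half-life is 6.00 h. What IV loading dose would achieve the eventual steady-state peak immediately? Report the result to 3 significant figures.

k = ln 2 / 6.00 = 0.1155 h⁻¹
Accumulation ratio R = 1 / (1 − e^(−kτ)) = 1 / (1 − e^(−0.1155×4.70)) = 1 / (1 − 0.5810) = 2.387
Loading dose = maintenance dose × R = 288 × 2.387 ≈ 687 mg

687 mg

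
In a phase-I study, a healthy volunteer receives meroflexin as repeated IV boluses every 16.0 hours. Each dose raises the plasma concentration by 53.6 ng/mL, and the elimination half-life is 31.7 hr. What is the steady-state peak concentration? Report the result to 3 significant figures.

182 ng/mL

k = ln 2 / 31.7 = 0.02187 hr⁻¹
Fraction remaining after one interval: e^(−kτ) = e^(−0.02187 × 16.0) = 0.7048
R = 1 / (1 − 0.7048) = 3.387
Css,max = 53.6 × 3.387 ≈ 182 ng/mL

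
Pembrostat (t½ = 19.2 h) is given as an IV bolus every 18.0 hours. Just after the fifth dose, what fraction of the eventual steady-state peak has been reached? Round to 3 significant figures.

0.961

k = ln 2 / 19.2 = 0.03610 h⁻¹
f_n = 1 − e^(−nkτ) = 1 − e^(−5 × 0.03610 × 18.0) = 1 − e^(−3.249) = 1 − 0.03881 ≈ 0.961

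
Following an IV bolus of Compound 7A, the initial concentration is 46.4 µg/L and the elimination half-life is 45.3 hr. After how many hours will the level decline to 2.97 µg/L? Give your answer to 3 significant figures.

k = ln 2 / 45.3 = 0.01530 hr⁻¹
C(t) = C₀ e^(−kt)  ⇒  t = ln(C₀/C) / k
t = ln(46.4/2.97) / 0.01530 = 2.749 / 0.01530 ≈ 180 hours

180 hours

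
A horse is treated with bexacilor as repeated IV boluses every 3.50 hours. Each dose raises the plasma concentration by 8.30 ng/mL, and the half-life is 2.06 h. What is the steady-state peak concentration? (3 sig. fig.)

12.0 ng/mL

k = ln 2 / 2.06 = 0.3365 h⁻¹
Fraction remaining after one interval: e^(−kτ) = e^(−0.3365 × 3.50) = 0.3080
R = 1 / (1 − 0.3080) = 1.445
Css,max = 8.30 × 1.445 ≈ 12.0 ng/mL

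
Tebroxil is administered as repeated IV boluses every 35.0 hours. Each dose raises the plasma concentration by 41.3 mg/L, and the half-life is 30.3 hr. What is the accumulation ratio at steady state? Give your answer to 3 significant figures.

1.81

k = ln 2 / 30.3 = 0.02288 hr⁻¹
Fraction remaining after one interval: e^(−kτ) = e^(−0.02288 × 35.0) = 0.4490
R = 1 / (1 − 0.4490) = 1 / 0.5510 ≈ 1.81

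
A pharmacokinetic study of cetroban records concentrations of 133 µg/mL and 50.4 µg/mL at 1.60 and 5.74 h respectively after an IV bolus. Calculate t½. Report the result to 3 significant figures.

2.96 hours

k = ln(C₁/C₂) / (t₂ − t₁) = ln(133/50.4) / (5.74 − 1.60)
  = 0.9704 / 4.140 = 0.2344 h⁻¹
t½ = ln 2 / k = ln 2 / 0.2344 ≈ 2.96 hours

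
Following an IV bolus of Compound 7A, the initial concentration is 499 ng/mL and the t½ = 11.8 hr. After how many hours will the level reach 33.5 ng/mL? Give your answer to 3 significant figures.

k = ln 2 / 11.8 = 0.05874 hr⁻¹
C(t) = C₀ e^(−kt)  ⇒  t = ln(C₀/C) / k
t = ln(499/33.5) / 0.05874 = 2.701 / 0.05874 ≈ 46.0 hours

46.0 hours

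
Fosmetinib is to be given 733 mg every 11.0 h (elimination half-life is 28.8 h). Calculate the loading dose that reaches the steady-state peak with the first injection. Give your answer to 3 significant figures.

3150 mg

k = ln 2 / 28.8 = 0.02407 h⁻¹
Accumulation ratio R = 1 / (1 − e^(−kτ)) = 1 / (1 − e^(−0.02407×11.0)) = 1 / (1 − 0.7674) = 4.299
Loading dose = maintenance dose × R = 733 × 4.299 ≈ 3150 mg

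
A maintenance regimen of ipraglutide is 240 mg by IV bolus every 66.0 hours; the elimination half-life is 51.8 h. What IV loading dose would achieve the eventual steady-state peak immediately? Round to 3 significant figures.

k = ln 2 / 51.8 = 0.01338 h⁻¹
Accumulation ratio R = 1 / (1 − e^(−kτ)) = 1 / (1 − e^(−0.01338×66.0)) = 1 / (1 − 0.4135) = 1.705
Loading dose = maintenance dose × R = 240 × 1.705 ≈ 409 mg

409 mg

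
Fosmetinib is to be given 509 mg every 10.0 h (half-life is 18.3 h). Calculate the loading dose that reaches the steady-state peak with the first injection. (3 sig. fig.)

k = ln 2 / 18.3 = 0.03788 h⁻¹
Accumulation ratio R = 1 / (1 − e^(−kτ)) = 1 / (1 − e^(−0.03788×10.0)) = 1 / (1 − 0.6847) = 3.172
Loading dose = maintenance dose × R = 509 × 3.172 ≈ 1610 mg

1610 mg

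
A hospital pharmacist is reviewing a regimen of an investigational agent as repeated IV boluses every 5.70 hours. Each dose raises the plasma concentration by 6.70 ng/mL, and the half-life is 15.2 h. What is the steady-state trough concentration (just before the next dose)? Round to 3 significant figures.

22.6 ng/mL

k = ln 2 / 15.2 = 0.04560 h⁻¹
Fraction remaining after one interval: e^(−kτ) = e^(−0.04560 × 5.70) = 0.7711
R = 1 / (1 − 0.7711) = 4.369
Css,max = 6.70 × 4.369 = 29.27 ng/mL
Css,min = Css,max × e^(−kτ) = 29.27 × 0.7711 ≈ 22.6 ng/mL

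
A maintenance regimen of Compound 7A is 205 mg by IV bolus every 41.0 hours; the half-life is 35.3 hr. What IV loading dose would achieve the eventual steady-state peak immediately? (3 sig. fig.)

k = ln 2 / 35.3 = 0.01964 hr⁻¹
Accumulation ratio R = 1 / (1 − e^(−kτ)) = 1 / (1 − e^(−0.01964×41.0)) = 1 / (1 − 0.4471) = 1.809
Loading dose = maintenance dose × R = 205 × 1.809 ≈ 371 mg

371 mg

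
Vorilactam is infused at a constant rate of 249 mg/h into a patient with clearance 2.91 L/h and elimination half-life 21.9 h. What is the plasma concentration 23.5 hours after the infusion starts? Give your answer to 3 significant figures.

Css = rate / CL = 249 / 2.91 = 85.57 mg/L
k = ln 2 / 21.9 = 0.03165 h⁻¹
C(t) = Css (1 − e^(−kt)) = 85.57 × (1 − e^(−0.7438)) = 85.57 × 0.5247 ≈ 44.9 mg/L

44.9 mg/L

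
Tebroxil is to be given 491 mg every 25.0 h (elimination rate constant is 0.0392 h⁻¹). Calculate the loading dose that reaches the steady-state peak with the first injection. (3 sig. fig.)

786 mg

Accumulation ratio R = 1 / (1 − e^(−kτ)) = 1 / (1 − e^(−0.03920×25.0)) = 1 / (1 − 0.3753) = 1.601
Loading dose = maintenance dose × R = 491 × 1.601 ≈ 786 mg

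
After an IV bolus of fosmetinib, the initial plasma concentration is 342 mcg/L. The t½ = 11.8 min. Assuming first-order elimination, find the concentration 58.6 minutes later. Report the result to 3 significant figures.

k = ln 2 / 11.8 = 0.05874 min⁻¹
C(t) = C₀ e^(−kt) = 342 × e^(−0.05874 × 58.6) = 342 × e^(−3.442) = 342 × 0.03199 ≈ 10.9 mcg/L

10.9 mcg/L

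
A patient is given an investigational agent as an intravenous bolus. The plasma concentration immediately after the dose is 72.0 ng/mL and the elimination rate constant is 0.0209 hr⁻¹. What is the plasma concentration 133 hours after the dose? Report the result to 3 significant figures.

4.47 ng/mL

C(t) = C₀ e^(−kt) = 72.0 × e^(−0.02090 × 133) = 72.0 × e^(−2.780) = 72.0 × 0.06206 ≈ 4.47 ng/mL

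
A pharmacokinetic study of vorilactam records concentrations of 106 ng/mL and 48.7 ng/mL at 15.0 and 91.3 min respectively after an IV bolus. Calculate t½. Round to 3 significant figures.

68.0 minutes

k = ln(C₁/C₂) / (t₂ − t₁) = ln(106/48.7) / (91.3 − 15.0)
  = 0.7778 / 76.30 = 0.01019 min⁻¹
t½ = ln 2 / k = ln 2 / 0.01019 ≈ 68.0 minutes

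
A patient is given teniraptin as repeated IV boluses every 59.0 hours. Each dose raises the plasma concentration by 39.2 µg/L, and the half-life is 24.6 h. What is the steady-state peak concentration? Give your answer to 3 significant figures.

48.4 µg/L

k = ln 2 / 24.6 = 0.02818 h⁻¹
Fraction remaining after one interval: e^(−kτ) = e^(−0.02818 × 59.0) = 0.1897
R = 1 / (1 − 0.1897) = 1.234
Css,max = 39.2 × 1.234 ≈ 48.4 µg/L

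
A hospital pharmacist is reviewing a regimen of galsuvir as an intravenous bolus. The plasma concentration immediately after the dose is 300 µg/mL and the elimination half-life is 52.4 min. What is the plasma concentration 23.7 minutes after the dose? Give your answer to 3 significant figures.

k = ln 2 / 52.4 = 0.01323 min⁻¹
C(t) = C₀ e^(−kt) = 300 × e^(−0.01323 × 23.7) = 300 × e^(−0.3135) = 300 × 0.7309 ≈ 219 µg/mL

219 µg/mL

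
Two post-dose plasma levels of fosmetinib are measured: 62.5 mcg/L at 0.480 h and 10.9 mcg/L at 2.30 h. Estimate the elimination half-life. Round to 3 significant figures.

k = ln(C₁/C₂) / (t₂ − t₁) = ln(62.5/10.9) / (2.30 − 0.480)
  = 1.746 / 1.820 = 0.9596 h⁻¹
t½ = ln 2 / k = ln 2 / 0.9596 ≈ 0.722 hours

0.722 hours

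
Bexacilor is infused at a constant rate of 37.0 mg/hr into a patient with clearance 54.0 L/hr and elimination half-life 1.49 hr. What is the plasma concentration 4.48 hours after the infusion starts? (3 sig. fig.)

Css = rate / CL = 37.0 / 54.0 = 0.6852 µg/mL
k = ln 2 / 1.49 = 0.4652 hr⁻¹
C(t) = Css (1 − e^(−kt)) = 0.6852 × (1 − e^(−2.084)) = 0.6852 × 0.8756 ≈ 0.600 µg/mL

0.600 µg/mL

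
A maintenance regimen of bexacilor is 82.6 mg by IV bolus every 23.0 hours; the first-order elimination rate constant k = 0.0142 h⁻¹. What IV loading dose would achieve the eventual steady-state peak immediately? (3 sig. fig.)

296 mg

Accumulation ratio R = 1 / (1 − e^(−kτ)) = 1 / (1 − e^(−0.01420×23.0)) = 1 / (1 − 0.7214) = 3.589
Loading dose = maintenance dose × R = 82.6 × 3.589 ≈ 296 mg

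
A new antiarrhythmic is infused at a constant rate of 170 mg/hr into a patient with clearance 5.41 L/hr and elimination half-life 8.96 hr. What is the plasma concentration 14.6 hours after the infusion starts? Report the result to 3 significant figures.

Css = rate / CL = 170 / 5.41 = 31.42 mg/L
k = ln 2 / 8.96 = 0.07736 hr⁻¹
C(t) = Css (1 − e^(−kt)) = 31.42 × (1 − e^(−1.129)) = 31.42 × 0.6768 ≈ 21.3 mg/L

21.3 mg/L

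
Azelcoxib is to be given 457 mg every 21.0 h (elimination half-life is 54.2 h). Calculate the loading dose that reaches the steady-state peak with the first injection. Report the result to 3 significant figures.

1940 mg

k = ln 2 / 54.2 = 0.01279 h⁻¹
Accumulation ratio R = 1 / (1 − e^(−kτ)) = 1 / (1 − e^(−0.01279×21.0)) = 1 / (1 − 0.7645) = 4.246
Loading dose = maintenance dose × R = 457 × 4.246 ≈ 1940 mg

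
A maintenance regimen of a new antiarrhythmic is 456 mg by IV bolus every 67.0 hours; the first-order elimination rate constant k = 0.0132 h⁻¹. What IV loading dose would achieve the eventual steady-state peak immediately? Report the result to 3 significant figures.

777 mg

Accumulation ratio R = 1 / (1 − e^(−kτ)) = 1 / (1 − e^(−0.01320×67.0)) = 1 / (1 − 0.4130) = 1.703
Loading dose = maintenance dose × R = 456 × 1.703 ≈ 777 mg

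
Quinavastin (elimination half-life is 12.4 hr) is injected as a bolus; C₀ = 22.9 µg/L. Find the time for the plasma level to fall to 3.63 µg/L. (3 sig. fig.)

k = ln 2 / 12.4 = 0.05590 hr⁻¹
C(t) = C₀ e^(−kt)  ⇒  t = ln(C₀/C) / k
t = ln(22.9/3.63) / 0.05590 = 1.842 / 0.05590 ≈ 33.0 hours

33.0 hours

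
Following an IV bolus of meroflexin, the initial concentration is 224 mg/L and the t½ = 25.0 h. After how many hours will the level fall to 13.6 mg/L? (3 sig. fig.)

k = ln 2 / 25.0 = 0.02773 h⁻¹
C(t) = C₀ e^(−kt)  ⇒  t = ln(C₀/C) / k
t = ln(224/13.6) / 0.02773 = 2.802 / 0.02773 ≈ 101 hours

101 hours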